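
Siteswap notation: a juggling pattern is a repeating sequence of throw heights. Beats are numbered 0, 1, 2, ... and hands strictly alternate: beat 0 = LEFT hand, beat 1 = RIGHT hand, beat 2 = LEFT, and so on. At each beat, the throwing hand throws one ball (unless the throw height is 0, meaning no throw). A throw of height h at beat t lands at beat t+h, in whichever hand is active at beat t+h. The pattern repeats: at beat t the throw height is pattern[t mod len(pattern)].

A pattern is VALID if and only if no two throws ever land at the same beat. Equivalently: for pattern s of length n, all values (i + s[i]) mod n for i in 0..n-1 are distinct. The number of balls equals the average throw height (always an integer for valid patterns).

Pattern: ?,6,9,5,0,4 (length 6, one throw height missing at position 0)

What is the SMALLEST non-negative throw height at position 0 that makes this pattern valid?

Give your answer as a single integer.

i=0: s[i]=? (unknown)
i=1: (1 + 6) mod 6 = 1
i=2: (2 + 9) mod 6 = 5
i=3: (3 + 5) mod 6 = 2
i=4: (4 + 0) mod 6 = 4
i=5: (5 + 4) mod 6 = 3
Known residues: [1, 2, 3, 4, 5]; need a permutation of 0..5, so missing residue r = 0
Need (0 + s) mod 6 = 0; smallest s = (0 - 0) mod 6 = 0

Answer: 0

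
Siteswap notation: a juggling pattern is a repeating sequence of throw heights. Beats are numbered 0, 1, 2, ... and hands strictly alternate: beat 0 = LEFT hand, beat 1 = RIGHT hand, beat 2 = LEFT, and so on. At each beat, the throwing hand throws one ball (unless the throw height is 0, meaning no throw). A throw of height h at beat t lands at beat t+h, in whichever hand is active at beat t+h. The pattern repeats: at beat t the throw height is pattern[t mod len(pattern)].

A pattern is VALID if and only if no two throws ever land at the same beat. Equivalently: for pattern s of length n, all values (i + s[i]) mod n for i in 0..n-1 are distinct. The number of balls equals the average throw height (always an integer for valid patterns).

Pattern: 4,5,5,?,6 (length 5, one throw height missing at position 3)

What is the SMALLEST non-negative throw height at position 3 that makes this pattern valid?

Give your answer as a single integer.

Answer: 0

Derivation:
i=0: (0 + 4) mod 5 = 4
i=1: (1 + 5) mod 5 = 1
i=2: (2 + 5) mod 5 = 2
i=3: s[i]=? (unknown)
i=4: (4 + 6) mod 5 = 0
Known residues: [0, 1, 2, 4]; need a permutation of 0..4, so missing residue r = 3
Need (3 + s) mod 5 = 3; smallest s = (3 - 3) mod 5 = 0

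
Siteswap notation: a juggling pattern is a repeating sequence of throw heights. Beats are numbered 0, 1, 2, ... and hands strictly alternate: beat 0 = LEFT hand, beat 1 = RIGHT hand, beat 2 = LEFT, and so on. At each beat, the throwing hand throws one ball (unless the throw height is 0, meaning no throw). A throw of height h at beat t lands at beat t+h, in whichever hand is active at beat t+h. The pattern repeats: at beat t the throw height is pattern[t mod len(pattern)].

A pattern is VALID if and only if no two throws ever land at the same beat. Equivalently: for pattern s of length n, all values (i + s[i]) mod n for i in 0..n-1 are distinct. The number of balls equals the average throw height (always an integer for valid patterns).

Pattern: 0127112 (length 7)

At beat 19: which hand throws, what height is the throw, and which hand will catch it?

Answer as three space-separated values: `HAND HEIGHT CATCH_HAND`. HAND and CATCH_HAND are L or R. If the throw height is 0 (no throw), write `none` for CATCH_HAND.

Answer: R 1 L

Derivation:
Beat 19: 19 mod 2 = 1, so hand = R
Throw height = pattern[19 mod 7] = pattern[5] = 1
Lands at beat 19+1=20, 20 mod 2 = 0, so catch hand = L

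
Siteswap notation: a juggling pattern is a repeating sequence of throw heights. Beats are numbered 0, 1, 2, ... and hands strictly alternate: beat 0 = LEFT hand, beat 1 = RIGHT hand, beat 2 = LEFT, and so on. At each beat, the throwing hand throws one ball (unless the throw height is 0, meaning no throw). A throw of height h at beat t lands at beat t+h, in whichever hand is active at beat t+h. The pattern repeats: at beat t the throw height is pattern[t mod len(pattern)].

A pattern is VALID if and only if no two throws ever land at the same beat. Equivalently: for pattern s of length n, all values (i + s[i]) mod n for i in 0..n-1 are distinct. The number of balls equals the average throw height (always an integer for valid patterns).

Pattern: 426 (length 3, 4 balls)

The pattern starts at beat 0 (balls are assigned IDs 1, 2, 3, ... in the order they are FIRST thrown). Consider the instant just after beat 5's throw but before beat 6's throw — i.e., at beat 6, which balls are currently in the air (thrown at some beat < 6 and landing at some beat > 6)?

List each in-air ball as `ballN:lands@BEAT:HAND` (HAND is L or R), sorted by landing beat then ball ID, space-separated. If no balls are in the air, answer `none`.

Answer: ball2:lands@7:R ball3:lands@8:L ball4:lands@11:R

Derivation:
Beat 0 (L): throw ball1 h=4 -> lands@4:L; in-air after throw: [b1@4:L]
Beat 1 (R): throw ball2 h=2 -> lands@3:R; in-air after throw: [b2@3:R b1@4:L]
Beat 2 (L): throw ball3 h=6 -> lands@8:L; in-air after throw: [b2@3:R b1@4:L b3@8:L]
Beat 3 (R): throw ball2 h=4 -> lands@7:R; in-air after throw: [b1@4:L b2@7:R b3@8:L]
Beat 4 (L): throw ball1 h=2 -> lands@6:L; in-air after throw: [b1@6:L b2@7:R b3@8:L]
Beat 5 (R): throw ball4 h=6 -> lands@11:R; in-air after throw: [b1@6:L b2@7:R b3@8:L b4@11:R]
Beat 6 (L): throw ball1 h=4 -> lands@10:L; in-air after throw: [b2@7:R b3@8:L b1@10:L b4@11:R]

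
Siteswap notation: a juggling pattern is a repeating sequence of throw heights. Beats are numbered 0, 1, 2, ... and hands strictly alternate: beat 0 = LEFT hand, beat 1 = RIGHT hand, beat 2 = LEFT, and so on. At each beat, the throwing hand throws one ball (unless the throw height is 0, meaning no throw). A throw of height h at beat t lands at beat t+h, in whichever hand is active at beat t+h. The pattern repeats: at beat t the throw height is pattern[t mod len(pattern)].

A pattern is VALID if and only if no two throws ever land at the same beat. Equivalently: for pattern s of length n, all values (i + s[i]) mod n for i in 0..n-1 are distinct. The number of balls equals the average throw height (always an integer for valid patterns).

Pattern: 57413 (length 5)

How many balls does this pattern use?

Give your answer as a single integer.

Answer: 4

Derivation:
Pattern = [5, 7, 4, 1, 3], length n = 5
  position 0: throw height = 5, running sum = 5
  position 1: throw height = 7, running sum = 12
  position 2: throw height = 4, running sum = 16
  position 3: throw height = 1, running sum = 17
  position 4: throw height = 3, running sum = 20
Total sum = 20; balls = sum / n = 20 / 5 = 4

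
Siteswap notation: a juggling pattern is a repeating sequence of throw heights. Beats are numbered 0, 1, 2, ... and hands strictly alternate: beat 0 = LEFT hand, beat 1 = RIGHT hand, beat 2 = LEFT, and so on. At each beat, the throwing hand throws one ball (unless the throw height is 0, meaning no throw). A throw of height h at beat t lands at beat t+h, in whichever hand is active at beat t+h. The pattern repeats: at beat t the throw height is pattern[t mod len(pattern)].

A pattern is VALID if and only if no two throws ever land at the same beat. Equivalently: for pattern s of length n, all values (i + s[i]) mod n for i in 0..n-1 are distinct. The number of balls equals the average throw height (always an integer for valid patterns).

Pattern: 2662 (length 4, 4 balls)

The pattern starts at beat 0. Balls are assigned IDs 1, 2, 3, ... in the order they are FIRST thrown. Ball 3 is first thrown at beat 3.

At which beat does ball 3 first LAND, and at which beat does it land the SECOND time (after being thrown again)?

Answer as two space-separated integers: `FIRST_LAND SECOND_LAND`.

Answer: 5 11

Derivation:
Beat 0 (L): throw ball1 h=2 -> lands@2:L; in-air after throw: [b1@2:L]
Beat 1 (R): throw ball2 h=6 -> lands@7:R; in-air after throw: [b1@2:L b2@7:R]
Beat 2 (L): throw ball1 h=6 -> lands@8:L; in-air after throw: [b2@7:R b1@8:L]
Beat 3 (R): throw ball3 h=2 -> lands@5:R; in-air after throw: [b3@5:R b2@7:R b1@8:L]
Beat 4 (L): throw ball4 h=2 -> lands@6:L; in-air after throw: [b3@5:R b4@6:L b2@7:R b1@8:L]
Beat 5 (R): throw ball3 h=6 -> lands@11:R; in-air after throw: [b4@6:L b2@7:R b1@8:L b3@11:R]
Beat 6 (L): throw ball4 h=6 -> lands@12:L; in-air after throw: [b2@7:R b1@8:L b3@11:R b4@12:L]
Beat 7 (R): throw ball2 h=2 -> lands@9:R; in-air after throw: [b1@8:L b2@9:R b3@11:R b4@12:L]
Beat 8 (L): throw ball1 h=2 -> lands@10:L; in-air after throw: [b2@9:R b1@10:L b3@11:R b4@12:L]
Beat 9 (R): throw ball2 h=6 -> lands@15:R; in-air after throw: [b1@10:L b3@11:R b4@12:L b2@15:R]
Beat 10 (L): throw ball1 h=6 -> lands@16:L; in-air after throw: [b3@11:R b4@12:L b2@15:R b1@16:L]
Beat 11 (R): throw ball3 h=2 -> lands@13:R; in-air after throw: [b4@12:L b3@13:R b2@15:R b1@16:L]
Ball 3: thrown@3 h=2 -> first land @5; rethrown@5 h=6 -> second land @11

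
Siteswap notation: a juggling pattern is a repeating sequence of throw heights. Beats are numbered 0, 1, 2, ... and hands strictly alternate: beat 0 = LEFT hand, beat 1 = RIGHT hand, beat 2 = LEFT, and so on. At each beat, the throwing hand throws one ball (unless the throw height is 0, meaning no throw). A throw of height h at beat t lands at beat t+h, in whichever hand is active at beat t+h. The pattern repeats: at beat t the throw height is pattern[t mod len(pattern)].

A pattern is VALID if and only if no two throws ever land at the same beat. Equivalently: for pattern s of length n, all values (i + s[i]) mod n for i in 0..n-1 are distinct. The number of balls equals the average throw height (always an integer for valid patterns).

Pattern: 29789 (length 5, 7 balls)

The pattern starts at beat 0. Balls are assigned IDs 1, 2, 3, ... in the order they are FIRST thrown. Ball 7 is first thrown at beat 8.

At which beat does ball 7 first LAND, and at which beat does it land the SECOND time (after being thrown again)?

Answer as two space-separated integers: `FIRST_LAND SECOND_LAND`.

Beat 0 (L): throw ball1 h=2 -> lands@2:L; in-air after throw: [b1@2:L]
Beat 1 (R): throw ball2 h=9 -> lands@10:L; in-air after throw: [b1@2:L b2@10:L]
Beat 2 (L): throw ball1 h=7 -> lands@9:R; in-air after throw: [b1@9:R b2@10:L]
Beat 3 (R): throw ball3 h=8 -> lands@11:R; in-air after throw: [b1@9:R b2@10:L b3@11:R]
Beat 4 (L): throw ball4 h=9 -> lands@13:R; in-air after throw: [b1@9:R b2@10:L b3@11:R b4@13:R]
Beat 5 (R): throw ball5 h=2 -> lands@7:R; in-air after throw: [b5@7:R b1@9:R b2@10:L b3@11:R b4@13:R]
Beat 6 (L): throw ball6 h=9 -> lands@15:R; in-air after throw: [b5@7:R b1@9:R b2@10:L b3@11:R b4@13:R b6@15:R]
Beat 7 (R): throw ball5 h=7 -> lands@14:L; in-air after throw: [b1@9:R b2@10:L b3@11:R b4@13:R b5@14:L b6@15:R]
Beat 8 (L): throw ball7 h=8 -> lands@16:L; in-air after throw: [b1@9:R b2@10:L b3@11:R b4@13:R b5@14:L b6@15:R b7@16:L]
Beat 9 (R): throw ball1 h=9 -> lands@18:L; in-air after throw: [b2@10:L b3@11:R b4@13:R b5@14:L b6@15:R b7@16:L b1@18:L]
Beat 10 (L): throw ball2 h=2 -> lands@12:L; in-air after throw: [b3@11:R b2@12:L b4@13:R b5@14:L b6@15:R b7@16:L b1@18:L]
Beat 11 (R): throw ball3 h=9 -> lands@20:L; in-air after throw: [b2@12:L b4@13:R b5@14:L b6@15:R b7@16:L b1@18:L b3@20:L]
Beat 12 (L): throw ball2 h=7 -> lands@19:R; in-air after throw: [b4@13:R b5@14:L b6@15:R b7@16:L b1@18:L b2@19:R b3@20:L]
Beat 13 (R): throw ball4 h=8 -> lands@21:R; in-air after throw: [b5@14:L b6@15:R b7@16:L b1@18:L b2@19:R b3@20:L b4@21:R]
Beat 14 (L): throw ball5 h=9 -> lands@23:R; in-air after throw: [b6@15:R b7@16:L b1@18:L b2@19:R b3@20:L b4@21:R b5@23:R]
Beat 15 (R): throw ball6 h=2 -> lands@17:R; in-air after throw: [b7@16:L b6@17:R b1@18:L b2@19:R b3@20:L b4@21:R b5@23:R]
Beat 16 (L): throw ball7 h=9 -> lands@25:R; in-air after throw: [b6@17:R b1@18:L b2@19:R b3@20:L b4@21:R b5@23:R b7@25:R]
Ball 7: thrown@8 h=8 -> first land @16; rethrown@16 h=9 -> second land @25

Answer: 16 25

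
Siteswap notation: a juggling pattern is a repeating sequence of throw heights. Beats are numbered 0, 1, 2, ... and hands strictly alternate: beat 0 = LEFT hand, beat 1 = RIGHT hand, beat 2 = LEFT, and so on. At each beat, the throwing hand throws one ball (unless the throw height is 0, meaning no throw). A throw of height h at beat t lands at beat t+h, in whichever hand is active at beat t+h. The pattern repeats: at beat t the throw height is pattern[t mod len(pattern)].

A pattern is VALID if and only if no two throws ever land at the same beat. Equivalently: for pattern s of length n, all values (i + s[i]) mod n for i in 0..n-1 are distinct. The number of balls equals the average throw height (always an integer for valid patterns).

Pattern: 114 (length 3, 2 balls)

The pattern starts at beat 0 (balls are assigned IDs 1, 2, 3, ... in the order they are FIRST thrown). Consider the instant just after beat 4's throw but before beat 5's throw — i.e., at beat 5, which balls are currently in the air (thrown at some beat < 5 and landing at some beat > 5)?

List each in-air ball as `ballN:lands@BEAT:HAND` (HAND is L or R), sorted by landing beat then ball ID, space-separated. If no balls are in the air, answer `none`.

Beat 0 (L): throw ball1 h=1 -> lands@1:R; in-air after throw: [b1@1:R]
Beat 1 (R): throw ball1 h=1 -> lands@2:L; in-air after throw: [b1@2:L]
Beat 2 (L): throw ball1 h=4 -> lands@6:L; in-air after throw: [b1@6:L]
Beat 3 (R): throw ball2 h=1 -> lands@4:L; in-air after throw: [b2@4:L b1@6:L]
Beat 4 (L): throw ball2 h=1 -> lands@5:R; in-air after throw: [b2@5:R b1@6:L]
Beat 5 (R): throw ball2 h=4 -> lands@9:R; in-air after throw: [b1@6:L b2@9:R]

Answer: ball1:lands@6:L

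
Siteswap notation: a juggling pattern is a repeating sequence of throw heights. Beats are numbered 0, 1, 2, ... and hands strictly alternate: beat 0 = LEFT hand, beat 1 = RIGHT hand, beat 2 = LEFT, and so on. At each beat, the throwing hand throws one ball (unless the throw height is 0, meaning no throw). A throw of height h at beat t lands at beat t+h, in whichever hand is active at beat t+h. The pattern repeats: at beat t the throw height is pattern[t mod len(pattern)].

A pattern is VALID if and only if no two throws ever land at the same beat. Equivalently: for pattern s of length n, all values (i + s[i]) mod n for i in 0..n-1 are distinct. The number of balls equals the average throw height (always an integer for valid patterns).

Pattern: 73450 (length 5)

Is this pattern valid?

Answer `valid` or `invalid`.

i=0: (i + s[i]) mod n = (0 + 7) mod 5 = 2
i=1: (i + s[i]) mod n = (1 + 3) mod 5 = 4
i=2: (i + s[i]) mod n = (2 + 4) mod 5 = 1
i=3: (i + s[i]) mod n = (3 + 5) mod 5 = 3
i=4: (i + s[i]) mod n = (4 + 0) mod 5 = 4
Residues: [2, 4, 1, 3, 4], distinct: False

Answer: invalid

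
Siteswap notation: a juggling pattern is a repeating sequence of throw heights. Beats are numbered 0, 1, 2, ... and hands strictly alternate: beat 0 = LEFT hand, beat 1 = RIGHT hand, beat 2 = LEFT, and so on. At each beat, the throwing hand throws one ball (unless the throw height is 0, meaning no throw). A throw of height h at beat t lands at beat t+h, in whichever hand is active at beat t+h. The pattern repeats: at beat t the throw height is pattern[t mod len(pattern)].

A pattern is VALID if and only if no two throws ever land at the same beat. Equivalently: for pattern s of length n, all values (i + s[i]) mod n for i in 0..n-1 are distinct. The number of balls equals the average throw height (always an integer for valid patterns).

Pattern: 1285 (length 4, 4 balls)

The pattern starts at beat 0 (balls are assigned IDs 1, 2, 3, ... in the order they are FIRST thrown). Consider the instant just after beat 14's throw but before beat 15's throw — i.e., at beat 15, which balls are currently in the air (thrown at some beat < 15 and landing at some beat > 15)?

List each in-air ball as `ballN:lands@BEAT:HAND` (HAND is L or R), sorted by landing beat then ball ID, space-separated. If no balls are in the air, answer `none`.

Answer: ball1:lands@16:L ball2:lands@18:L ball4:lands@22:L

Derivation:
Beat 0 (L): throw ball1 h=1 -> lands@1:R; in-air after throw: [b1@1:R]
Beat 1 (R): throw ball1 h=2 -> lands@3:R; in-air after throw: [b1@3:R]
Beat 2 (L): throw ball2 h=8 -> lands@10:L; in-air after throw: [b1@3:R b2@10:L]
Beat 3 (R): throw ball1 h=5 -> lands@8:L; in-air after throw: [b1@8:L b2@10:L]
Beat 4 (L): throw ball3 h=1 -> lands@5:R; in-air after throw: [b3@5:R b1@8:L b2@10:L]
Beat 5 (R): throw ball3 h=2 -> lands@7:R; in-air after throw: [b3@7:R b1@8:L b2@10:L]
Beat 6 (L): throw ball4 h=8 -> lands@14:L; in-air after throw: [b3@7:R b1@8:L b2@10:L b4@14:L]
Beat 7 (R): throw ball3 h=5 -> lands@12:L; in-air after throw: [b1@8:L b2@10:L b3@12:L b4@14:L]
Beat 8 (L): throw ball1 h=1 -> lands@9:R; in-air after throw: [b1@9:R b2@10:L b3@12:L b4@14:L]
Beat 9 (R): throw ball1 h=2 -> lands@11:R; in-air after throw: [b2@10:L b1@11:R b3@12:L b4@14:L]
Beat 10 (L): throw ball2 h=8 -> lands@18:L; in-air after throw: [b1@11:R b3@12:L b4@14:L b2@18:L]
Beat 11 (R): throw ball1 h=5 -> lands@16:L; in-air after throw: [b3@12:L b4@14:L b1@16:L b2@18:L]
Beat 12 (L): throw ball3 h=1 -> lands@13:R; in-air after throw: [b3@13:R b4@14:L b1@16:L b2@18:L]
Beat 13 (R): throw ball3 h=2 -> lands@15:R; in-air after throw: [b4@14:L b3@15:R b1@16:L b2@18:L]
Beat 14 (L): throw ball4 h=8 -> lands@22:L; in-air after throw: [b3@15:R b1@16:L b2@18:L b4@22:L]
Beat 15 (R): throw ball3 h=5 -> lands@20:L; in-air after throw: [b1@16:L b2@18:L b3@20:L b4@22:L]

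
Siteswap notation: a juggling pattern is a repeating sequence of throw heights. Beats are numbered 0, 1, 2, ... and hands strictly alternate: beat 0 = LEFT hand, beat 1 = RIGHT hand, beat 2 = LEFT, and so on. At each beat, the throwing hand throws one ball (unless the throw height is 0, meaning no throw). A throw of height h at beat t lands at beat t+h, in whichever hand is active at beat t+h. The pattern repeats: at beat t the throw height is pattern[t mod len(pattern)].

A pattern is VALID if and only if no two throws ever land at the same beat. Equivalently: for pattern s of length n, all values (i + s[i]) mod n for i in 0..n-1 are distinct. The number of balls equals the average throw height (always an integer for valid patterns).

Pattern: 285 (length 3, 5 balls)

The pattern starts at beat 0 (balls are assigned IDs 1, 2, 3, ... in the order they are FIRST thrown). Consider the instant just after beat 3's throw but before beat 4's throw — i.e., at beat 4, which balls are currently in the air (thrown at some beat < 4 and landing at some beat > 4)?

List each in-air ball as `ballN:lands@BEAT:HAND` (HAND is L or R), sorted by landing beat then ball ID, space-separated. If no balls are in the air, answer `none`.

Beat 0 (L): throw ball1 h=2 -> lands@2:L; in-air after throw: [b1@2:L]
Beat 1 (R): throw ball2 h=8 -> lands@9:R; in-air after throw: [b1@2:L b2@9:R]
Beat 2 (L): throw ball1 h=5 -> lands@7:R; in-air after throw: [b1@7:R b2@9:R]
Beat 3 (R): throw ball3 h=2 -> lands@5:R; in-air after throw: [b3@5:R b1@7:R b2@9:R]
Beat 4 (L): throw ball4 h=8 -> lands@12:L; in-air after throw: [b3@5:R b1@7:R b2@9:R b4@12:L]

Answer: ball3:lands@5:R ball1:lands@7:R ball2:lands@9:R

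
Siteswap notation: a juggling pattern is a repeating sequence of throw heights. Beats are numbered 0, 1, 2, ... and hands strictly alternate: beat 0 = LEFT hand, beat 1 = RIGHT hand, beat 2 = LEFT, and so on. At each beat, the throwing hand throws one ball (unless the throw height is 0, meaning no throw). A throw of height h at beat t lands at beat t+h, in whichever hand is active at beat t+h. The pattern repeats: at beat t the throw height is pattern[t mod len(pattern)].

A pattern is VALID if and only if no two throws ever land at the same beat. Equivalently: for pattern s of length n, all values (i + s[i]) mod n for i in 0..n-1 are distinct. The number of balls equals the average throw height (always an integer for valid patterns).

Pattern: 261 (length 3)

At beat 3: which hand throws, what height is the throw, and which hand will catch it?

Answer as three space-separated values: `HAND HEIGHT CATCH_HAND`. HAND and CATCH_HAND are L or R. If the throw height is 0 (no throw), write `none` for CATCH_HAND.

Beat 3: 3 mod 2 = 1, so hand = R
Throw height = pattern[3 mod 3] = pattern[0] = 2
Lands at beat 3+2=5, 5 mod 2 = 1, so catch hand = R

Answer: R 2 R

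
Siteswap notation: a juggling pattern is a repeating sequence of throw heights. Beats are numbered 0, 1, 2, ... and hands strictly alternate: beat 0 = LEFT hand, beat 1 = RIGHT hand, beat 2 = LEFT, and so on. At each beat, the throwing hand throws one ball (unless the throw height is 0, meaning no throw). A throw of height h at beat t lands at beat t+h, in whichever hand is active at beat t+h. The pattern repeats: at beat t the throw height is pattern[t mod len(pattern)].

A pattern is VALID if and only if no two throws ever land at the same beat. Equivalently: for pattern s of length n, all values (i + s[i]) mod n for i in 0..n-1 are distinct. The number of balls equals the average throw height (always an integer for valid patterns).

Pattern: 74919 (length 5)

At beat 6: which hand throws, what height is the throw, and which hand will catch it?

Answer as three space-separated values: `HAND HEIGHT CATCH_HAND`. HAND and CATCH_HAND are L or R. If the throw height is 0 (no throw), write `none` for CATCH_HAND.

Answer: L 4 L

Derivation:
Beat 6: 6 mod 2 = 0, so hand = L
Throw height = pattern[6 mod 5] = pattern[1] = 4
Lands at beat 6+4=10, 10 mod 2 = 0, so catch hand = L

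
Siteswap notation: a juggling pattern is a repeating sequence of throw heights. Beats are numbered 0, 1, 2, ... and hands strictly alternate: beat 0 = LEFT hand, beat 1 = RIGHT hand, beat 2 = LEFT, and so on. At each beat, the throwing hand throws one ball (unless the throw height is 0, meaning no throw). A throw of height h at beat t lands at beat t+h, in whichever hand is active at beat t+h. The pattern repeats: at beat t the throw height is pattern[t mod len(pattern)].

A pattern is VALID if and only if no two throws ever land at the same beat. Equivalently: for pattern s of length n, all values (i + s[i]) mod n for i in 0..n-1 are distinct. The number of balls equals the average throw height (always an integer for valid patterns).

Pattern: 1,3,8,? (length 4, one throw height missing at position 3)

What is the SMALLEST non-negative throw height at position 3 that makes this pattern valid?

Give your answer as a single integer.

Answer: 0

Derivation:
i=0: (0 + 1) mod 4 = 1
i=1: (1 + 3) mod 4 = 0
i=2: (2 + 8) mod 4 = 2
i=3: s[i]=? (unknown)
Known residues: [0, 1, 2]; need a permutation of 0..3, so missing residue r = 3
Need (3 + s) mod 4 = 3; smallest s = (3 - 3) mod 4 = 0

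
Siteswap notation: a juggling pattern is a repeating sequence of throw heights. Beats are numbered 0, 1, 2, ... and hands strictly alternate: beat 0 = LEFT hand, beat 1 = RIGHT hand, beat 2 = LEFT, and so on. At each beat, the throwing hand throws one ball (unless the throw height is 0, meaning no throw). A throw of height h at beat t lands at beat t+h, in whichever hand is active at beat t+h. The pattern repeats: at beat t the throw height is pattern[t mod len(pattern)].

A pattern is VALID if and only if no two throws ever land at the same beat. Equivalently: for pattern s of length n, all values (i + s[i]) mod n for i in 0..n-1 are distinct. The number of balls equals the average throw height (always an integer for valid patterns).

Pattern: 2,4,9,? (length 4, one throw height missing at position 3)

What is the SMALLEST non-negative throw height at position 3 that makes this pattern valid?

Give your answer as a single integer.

Answer: 1

Derivation:
i=0: (0 + 2) mod 4 = 2
i=1: (1 + 4) mod 4 = 1
i=2: (2 + 9) mod 4 = 3
i=3: s[i]=? (unknown)
Known residues: [1, 2, 3]; need a permutation of 0..3, so missing residue r = 0
Need (3 + s) mod 4 = 0; smallest s = (0 - 3) mod 4 = 1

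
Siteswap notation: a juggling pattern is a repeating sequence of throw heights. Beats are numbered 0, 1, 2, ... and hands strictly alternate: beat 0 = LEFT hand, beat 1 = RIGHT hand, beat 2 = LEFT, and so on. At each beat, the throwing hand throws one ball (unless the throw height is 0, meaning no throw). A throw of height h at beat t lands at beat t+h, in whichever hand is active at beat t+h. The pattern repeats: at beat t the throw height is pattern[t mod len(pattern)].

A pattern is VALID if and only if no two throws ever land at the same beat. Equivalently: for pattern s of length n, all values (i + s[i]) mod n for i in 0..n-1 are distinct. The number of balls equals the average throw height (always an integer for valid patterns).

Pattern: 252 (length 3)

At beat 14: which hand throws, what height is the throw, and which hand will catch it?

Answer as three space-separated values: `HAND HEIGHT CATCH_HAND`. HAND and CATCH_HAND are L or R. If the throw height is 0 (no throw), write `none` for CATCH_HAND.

Beat 14: 14 mod 2 = 0, so hand = L
Throw height = pattern[14 mod 3] = pattern[2] = 2
Lands at beat 14+2=16, 16 mod 2 = 0, so catch hand = L

Answer: L 2 L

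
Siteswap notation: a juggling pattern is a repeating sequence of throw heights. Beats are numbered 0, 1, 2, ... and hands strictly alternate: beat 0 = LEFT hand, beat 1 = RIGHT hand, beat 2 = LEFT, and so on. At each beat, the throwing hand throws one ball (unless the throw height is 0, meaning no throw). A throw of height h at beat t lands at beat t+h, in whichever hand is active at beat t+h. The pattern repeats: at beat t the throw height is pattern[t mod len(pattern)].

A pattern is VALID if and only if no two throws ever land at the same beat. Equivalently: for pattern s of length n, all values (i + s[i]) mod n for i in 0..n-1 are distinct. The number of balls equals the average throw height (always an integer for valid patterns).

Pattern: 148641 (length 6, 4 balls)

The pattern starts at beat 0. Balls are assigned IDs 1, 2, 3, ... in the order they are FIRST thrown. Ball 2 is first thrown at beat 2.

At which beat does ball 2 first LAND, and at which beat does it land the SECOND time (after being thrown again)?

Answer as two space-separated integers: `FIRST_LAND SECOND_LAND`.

Answer: 10 14

Derivation:
Beat 0 (L): throw ball1 h=1 -> lands@1:R; in-air after throw: [b1@1:R]
Beat 1 (R): throw ball1 h=4 -> lands@5:R; in-air after throw: [b1@5:R]
Beat 2 (L): throw ball2 h=8 -> lands@10:L; in-air after throw: [b1@5:R b2@10:L]
Beat 3 (R): throw ball3 h=6 -> lands@9:R; in-air after throw: [b1@5:R b3@9:R b2@10:L]
Beat 4 (L): throw ball4 h=4 -> lands@8:L; in-air after throw: [b1@5:R b4@8:L b3@9:R b2@10:L]
Beat 5 (R): throw ball1 h=1 -> lands@6:L; in-air after throw: [b1@6:L b4@8:L b3@9:R b2@10:L]
Beat 6 (L): throw ball1 h=1 -> lands@7:R; in-air after throw: [b1@7:R b4@8:L b3@9:R b2@10:L]
Beat 7 (R): throw ball1 h=4 -> lands@11:R; in-air after throw: [b4@8:L b3@9:R b2@10:L b1@11:R]
Beat 8 (L): throw ball4 h=8 -> lands@16:L; in-air after throw: [b3@9:R b2@10:L b1@11:R b4@16:L]
Beat 9 (R): throw ball3 h=6 -> lands@15:R; in-air after throw: [b2@10:L b1@11:R b3@15:R b4@16:L]
Beat 10 (L): throw ball2 h=4 -> lands@14:L; in-air after throw: [b1@11:R b2@14:L b3@15:R b4@16:L]
Beat 11 (R): throw ball1 h=1 -> lands@12:L; in-air after throw: [b1@12:L b2@14:L b3@15:R b4@16:L]
Beat 12 (L): throw ball1 h=1 -> lands@13:R; in-air after throw: [b1@13:R b2@14:L b3@15:R b4@16:L]
Beat 13 (R): throw ball1 h=4 -> lands@17:R; in-air after throw: [b2@14:L b3@15:R b4@16:L b1@17:R]
Beat 14 (L): throw ball2 h=8 -> lands@22:L; in-air after throw: [b3@15:R b4@16:L b1@17:R b2@22:L]
Ball 2: thrown@2 h=8 -> first land @10; rethrown@10 h=4 -> second land @14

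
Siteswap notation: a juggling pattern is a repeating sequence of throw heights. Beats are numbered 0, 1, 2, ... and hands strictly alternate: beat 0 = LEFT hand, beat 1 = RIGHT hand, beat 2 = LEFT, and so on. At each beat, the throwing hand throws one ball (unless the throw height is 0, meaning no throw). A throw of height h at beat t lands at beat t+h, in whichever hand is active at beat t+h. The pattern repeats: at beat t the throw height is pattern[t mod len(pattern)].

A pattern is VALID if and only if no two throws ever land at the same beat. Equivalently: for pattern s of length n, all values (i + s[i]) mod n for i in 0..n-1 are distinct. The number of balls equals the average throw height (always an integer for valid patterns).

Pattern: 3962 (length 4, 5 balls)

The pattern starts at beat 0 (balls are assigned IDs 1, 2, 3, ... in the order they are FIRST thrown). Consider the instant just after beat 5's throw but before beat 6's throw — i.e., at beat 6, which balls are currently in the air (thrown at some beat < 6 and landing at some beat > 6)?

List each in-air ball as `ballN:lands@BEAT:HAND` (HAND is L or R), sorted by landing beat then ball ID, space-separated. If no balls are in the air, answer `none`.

Beat 0 (L): throw ball1 h=3 -> lands@3:R; in-air after throw: [b1@3:R]
Beat 1 (R): throw ball2 h=9 -> lands@10:L; in-air after throw: [b1@3:R b2@10:L]
Beat 2 (L): throw ball3 h=6 -> lands@8:L; in-air after throw: [b1@3:R b3@8:L b2@10:L]
Beat 3 (R): throw ball1 h=2 -> lands@5:R; in-air after throw: [b1@5:R b3@8:L b2@10:L]
Beat 4 (L): throw ball4 h=3 -> lands@7:R; in-air after throw: [b1@5:R b4@7:R b3@8:L b2@10:L]
Beat 5 (R): throw ball1 h=9 -> lands@14:L; in-air after throw: [b4@7:R b3@8:L b2@10:L b1@14:L]
Beat 6 (L): throw ball5 h=6 -> lands@12:L; in-air after throw: [b4@7:R b3@8:L b2@10:L b5@12:L b1@14:L]

Answer: ball4:lands@7:R ball3:lands@8:L ball2:lands@10:L ball1:lands@14:L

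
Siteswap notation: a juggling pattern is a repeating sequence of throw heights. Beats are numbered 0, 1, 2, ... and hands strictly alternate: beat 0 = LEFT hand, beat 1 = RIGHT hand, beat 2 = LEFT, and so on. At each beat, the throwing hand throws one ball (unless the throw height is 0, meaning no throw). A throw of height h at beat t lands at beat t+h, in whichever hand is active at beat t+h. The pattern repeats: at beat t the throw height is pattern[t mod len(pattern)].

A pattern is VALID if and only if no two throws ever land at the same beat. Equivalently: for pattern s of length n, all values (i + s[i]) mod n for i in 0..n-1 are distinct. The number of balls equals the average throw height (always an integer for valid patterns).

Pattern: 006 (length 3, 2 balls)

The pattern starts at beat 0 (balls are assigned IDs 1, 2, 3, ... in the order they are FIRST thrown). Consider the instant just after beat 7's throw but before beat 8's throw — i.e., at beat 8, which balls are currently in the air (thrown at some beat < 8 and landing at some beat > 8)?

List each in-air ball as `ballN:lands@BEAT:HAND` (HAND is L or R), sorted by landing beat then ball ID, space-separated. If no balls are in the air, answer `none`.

Answer: ball2:lands@11:R

Derivation:
Beat 2 (L): throw ball1 h=6 -> lands@8:L; in-air after throw: [b1@8:L]
Beat 5 (R): throw ball2 h=6 -> lands@11:R; in-air after throw: [b1@8:L b2@11:R]
Beat 8 (L): throw ball1 h=6 -> lands@14:L; in-air after throw: [b2@11:R b1@14:L]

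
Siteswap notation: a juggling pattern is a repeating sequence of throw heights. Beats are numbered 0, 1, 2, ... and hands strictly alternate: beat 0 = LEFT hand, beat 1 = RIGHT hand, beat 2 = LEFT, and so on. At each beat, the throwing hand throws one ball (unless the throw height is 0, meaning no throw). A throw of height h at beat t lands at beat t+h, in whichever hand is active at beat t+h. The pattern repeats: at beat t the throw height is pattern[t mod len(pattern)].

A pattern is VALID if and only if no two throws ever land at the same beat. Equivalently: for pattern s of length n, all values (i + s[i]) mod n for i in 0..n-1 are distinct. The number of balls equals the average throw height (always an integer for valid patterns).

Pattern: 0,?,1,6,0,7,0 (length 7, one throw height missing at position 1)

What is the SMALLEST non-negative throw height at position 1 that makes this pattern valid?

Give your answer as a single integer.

i=0: (0 + 0) mod 7 = 0
i=1: s[i]=? (unknown)
i=2: (2 + 1) mod 7 = 3
i=3: (3 + 6) mod 7 = 2
i=4: (4 + 0) mod 7 = 4
i=5: (5 + 7) mod 7 = 5
i=6: (6 + 0) mod 7 = 6
Known residues: [0, 2, 3, 4, 5, 6]; need a permutation of 0..6, so missing residue r = 1
Need (1 + s) mod 7 = 1; smallest s = (1 - 1) mod 7 = 0

Answer: 0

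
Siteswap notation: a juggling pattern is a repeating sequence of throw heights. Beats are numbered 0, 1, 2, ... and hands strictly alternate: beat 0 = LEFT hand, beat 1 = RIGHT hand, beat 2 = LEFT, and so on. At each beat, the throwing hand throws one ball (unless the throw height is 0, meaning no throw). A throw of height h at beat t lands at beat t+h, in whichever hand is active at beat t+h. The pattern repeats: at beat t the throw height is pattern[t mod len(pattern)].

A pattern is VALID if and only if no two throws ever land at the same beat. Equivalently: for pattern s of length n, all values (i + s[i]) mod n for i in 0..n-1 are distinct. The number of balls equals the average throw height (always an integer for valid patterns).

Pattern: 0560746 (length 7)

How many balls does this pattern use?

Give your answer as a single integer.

Answer: 4

Derivation:
Pattern = [0, 5, 6, 0, 7, 4, 6], length n = 7
  position 0: throw height = 0, running sum = 0
  position 1: throw height = 5, running sum = 5
  position 2: throw height = 6, running sum = 11
  position 3: throw height = 0, running sum = 11
  position 4: throw height = 7, running sum = 18
  position 5: throw height = 4, running sum = 22
  position 6: throw height = 6, running sum = 28
Total sum = 28; balls = sum / n = 28 / 7 = 4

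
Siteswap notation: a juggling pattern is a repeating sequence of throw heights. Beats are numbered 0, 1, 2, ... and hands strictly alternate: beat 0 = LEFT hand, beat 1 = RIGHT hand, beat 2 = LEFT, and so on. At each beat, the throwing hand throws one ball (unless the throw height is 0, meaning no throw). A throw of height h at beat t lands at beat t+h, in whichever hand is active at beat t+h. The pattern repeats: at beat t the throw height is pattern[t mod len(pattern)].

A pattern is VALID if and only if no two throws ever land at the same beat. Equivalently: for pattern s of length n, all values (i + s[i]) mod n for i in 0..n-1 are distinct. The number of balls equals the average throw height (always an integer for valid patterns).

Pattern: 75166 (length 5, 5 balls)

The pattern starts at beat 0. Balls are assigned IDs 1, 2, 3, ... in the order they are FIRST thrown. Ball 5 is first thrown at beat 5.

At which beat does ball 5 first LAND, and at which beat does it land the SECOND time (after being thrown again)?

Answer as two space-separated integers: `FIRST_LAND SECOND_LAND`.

Beat 0 (L): throw ball1 h=7 -> lands@7:R; in-air after throw: [b1@7:R]
Beat 1 (R): throw ball2 h=5 -> lands@6:L; in-air after throw: [b2@6:L b1@7:R]
Beat 2 (L): throw ball3 h=1 -> lands@3:R; in-air after throw: [b3@3:R b2@6:L b1@7:R]
Beat 3 (R): throw ball3 h=6 -> lands@9:R; in-air after throw: [b2@6:L b1@7:R b3@9:R]
Beat 4 (L): throw ball4 h=6 -> lands@10:L; in-air after throw: [b2@6:L b1@7:R b3@9:R b4@10:L]
Beat 5 (R): throw ball5 h=7 -> lands@12:L; in-air after throw: [b2@6:L b1@7:R b3@9:R b4@10:L b5@12:L]
Beat 6 (L): throw ball2 h=5 -> lands@11:R; in-air after throw: [b1@7:R b3@9:R b4@10:L b2@11:R b5@12:L]
Beat 7 (R): throw ball1 h=1 -> lands@8:L; in-air after throw: [b1@8:L b3@9:R b4@10:L b2@11:R b5@12:L]
Beat 8 (L): throw ball1 h=6 -> lands@14:L; in-air after throw: [b3@9:R b4@10:L b2@11:R b5@12:L b1@14:L]
Beat 9 (R): throw ball3 h=6 -> lands@15:R; in-air after throw: [b4@10:L b2@11:R b5@12:L b1@14:L b3@15:R]
Beat 10 (L): throw ball4 h=7 -> lands@17:R; in-air after throw: [b2@11:R b5@12:L b1@14:L b3@15:R b4@17:R]
Beat 11 (R): throw ball2 h=5 -> lands@16:L; in-air after throw: [b5@12:L b1@14:L b3@15:R b2@16:L b4@17:R]
Beat 12 (L): throw ball5 h=1 -> lands@13:R; in-air after throw: [b5@13:R b1@14:L b3@15:R b2@16:L b4@17:R]
Beat 13 (R): throw ball5 h=6 -> lands@19:R; in-air after throw: [b1@14:L b3@15:R b2@16:L b4@17:R b5@19:R]
Ball 5: thrown@5 h=7 -> first land @12; rethrown@12 h=1 -> second land @13

Answer: 12 13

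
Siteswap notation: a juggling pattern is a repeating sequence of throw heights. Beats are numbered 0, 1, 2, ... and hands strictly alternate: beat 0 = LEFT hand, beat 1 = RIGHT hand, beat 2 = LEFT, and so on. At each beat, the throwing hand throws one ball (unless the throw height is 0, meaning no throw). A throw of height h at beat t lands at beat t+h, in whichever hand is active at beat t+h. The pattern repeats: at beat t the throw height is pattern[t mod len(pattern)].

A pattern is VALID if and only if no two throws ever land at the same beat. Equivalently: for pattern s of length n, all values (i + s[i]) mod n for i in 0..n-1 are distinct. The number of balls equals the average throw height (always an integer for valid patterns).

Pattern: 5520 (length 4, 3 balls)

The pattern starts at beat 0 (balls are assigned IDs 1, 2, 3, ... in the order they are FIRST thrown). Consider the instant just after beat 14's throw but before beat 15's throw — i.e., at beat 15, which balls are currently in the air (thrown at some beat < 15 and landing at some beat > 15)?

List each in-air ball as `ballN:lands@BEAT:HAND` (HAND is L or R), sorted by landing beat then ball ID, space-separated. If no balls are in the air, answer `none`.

Answer: ball3:lands@16:L ball1:lands@17:R ball2:lands@18:L

Derivation:
Beat 0 (L): throw ball1 h=5 -> lands@5:R; in-air after throw: [b1@5:R]
Beat 1 (R): throw ball2 h=5 -> lands@6:L; in-air after throw: [b1@5:R b2@6:L]
Beat 2 (L): throw ball3 h=2 -> lands@4:L; in-air after throw: [b3@4:L b1@5:R b2@6:L]
Beat 4 (L): throw ball3 h=5 -> lands@9:R; in-air after throw: [b1@5:R b2@6:L b3@9:R]
Beat 5 (R): throw ball1 h=5 -> lands@10:L; in-air after throw: [b2@6:L b3@9:R b1@10:L]
Beat 6 (L): throw ball2 h=2 -> lands@8:L; in-air after throw: [b2@8:L b3@9:R b1@10:L]
Beat 8 (L): throw ball2 h=5 -> lands@13:R; in-air after throw: [b3@9:R b1@10:L b2@13:R]
Beat 9 (R): throw ball3 h=5 -> lands@14:L; in-air after throw: [b1@10:L b2@13:R b3@14:L]
Beat 10 (L): throw ball1 h=2 -> lands@12:L; in-air after throw: [b1@12:L b2@13:R b3@14:L]
Beat 12 (L): throw ball1 h=5 -> lands@17:R; in-air after throw: [b2@13:R b3@14:L b1@17:R]
Beat 13 (R): throw ball2 h=5 -> lands@18:L; in-air after throw: [b3@14:L b1@17:R b2@18:L]
Beat 14 (L): throw ball3 h=2 -> lands@16:L; in-air after throw: [b3@16:L b1@17:R b2@18:L]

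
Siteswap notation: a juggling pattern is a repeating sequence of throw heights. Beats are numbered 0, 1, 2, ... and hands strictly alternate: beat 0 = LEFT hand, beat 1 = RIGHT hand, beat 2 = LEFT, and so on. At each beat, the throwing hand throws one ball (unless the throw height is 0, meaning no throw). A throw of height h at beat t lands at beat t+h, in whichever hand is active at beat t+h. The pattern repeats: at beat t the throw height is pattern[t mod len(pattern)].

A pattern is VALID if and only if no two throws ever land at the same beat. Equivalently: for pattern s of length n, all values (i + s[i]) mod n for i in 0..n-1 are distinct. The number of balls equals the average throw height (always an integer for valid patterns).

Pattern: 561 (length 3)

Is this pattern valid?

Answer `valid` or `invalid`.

Answer: valid

Derivation:
i=0: (i + s[i]) mod n = (0 + 5) mod 3 = 2
i=1: (i + s[i]) mod n = (1 + 6) mod 3 = 1
i=2: (i + s[i]) mod n = (2 + 1) mod 3 = 0
Residues: [2, 1, 0], distinct: True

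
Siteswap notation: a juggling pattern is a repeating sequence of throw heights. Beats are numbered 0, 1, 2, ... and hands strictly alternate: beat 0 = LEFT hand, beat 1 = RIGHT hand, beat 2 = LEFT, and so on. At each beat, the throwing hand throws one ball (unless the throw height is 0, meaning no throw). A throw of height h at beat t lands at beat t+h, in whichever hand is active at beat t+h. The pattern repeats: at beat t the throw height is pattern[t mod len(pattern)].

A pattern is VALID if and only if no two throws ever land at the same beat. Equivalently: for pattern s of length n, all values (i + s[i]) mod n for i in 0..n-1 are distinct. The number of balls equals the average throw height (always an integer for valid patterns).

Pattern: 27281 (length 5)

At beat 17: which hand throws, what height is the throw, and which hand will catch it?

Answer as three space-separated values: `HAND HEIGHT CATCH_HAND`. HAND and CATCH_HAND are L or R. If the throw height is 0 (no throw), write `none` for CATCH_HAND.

Beat 17: 17 mod 2 = 1, so hand = R
Throw height = pattern[17 mod 5] = pattern[2] = 2
Lands at beat 17+2=19, 19 mod 2 = 1, so catch hand = R

Answer: R 2 R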